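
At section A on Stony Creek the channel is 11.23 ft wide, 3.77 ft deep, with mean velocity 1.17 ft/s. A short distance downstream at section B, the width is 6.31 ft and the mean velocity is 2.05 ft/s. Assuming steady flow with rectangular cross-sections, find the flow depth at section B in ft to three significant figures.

Q = A₁V₁ = (11.23×3.77) × 1.17 = 49.53 ft³/s
d₂ = Q/(b₂ V₂) = 49.53/(6.31×2.05) = 3.829 ft

3.83 ft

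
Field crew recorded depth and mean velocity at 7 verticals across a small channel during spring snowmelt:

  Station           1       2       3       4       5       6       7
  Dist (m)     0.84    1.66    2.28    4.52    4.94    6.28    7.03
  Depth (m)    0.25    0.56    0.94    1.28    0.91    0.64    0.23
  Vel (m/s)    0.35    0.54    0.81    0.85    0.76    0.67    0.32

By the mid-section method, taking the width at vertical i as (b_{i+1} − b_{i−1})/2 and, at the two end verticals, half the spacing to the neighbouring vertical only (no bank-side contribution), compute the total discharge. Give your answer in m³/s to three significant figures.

w_1 = (1.66 − 0.84)/2 = 0.41 m; q_1 = 0.35 × 0.25 × 0.41 = 0.03588 m³/s
w_2 = (2.28 − 0.84)/2 = 0.72 m; q_2 = 0.54 × 0.56 × 0.72 = 0.2177 m³/s
w_3 = (4.52 − 1.66)/2 = 1.43 m; q_3 = 0.81 × 0.94 × 1.43 = 1.089 m³/s
w_4 = (4.94 − 2.28)/2 = 1.33 m; q_4 = 0.85 × 1.28 × 1.33 = 1.447 m³/s
w_5 = (6.28 − 4.52)/2 = 0.88 m; q_5 = 0.76 × 0.91 × 0.88 = 0.6086 m³/s
w_6 = (7.03 − 4.94)/2 = 1.045 m; q_6 = 0.67 × 0.64 × 1.045 = 0.4481 m³/s
w_7 = (7.03 − 6.28)/2 = 0.375 m; q_7 = 0.32 × 0.23 × 0.375 = 0.02760 m³/s
Q = Σ qᵢ = 3.874 m³/s

3.87 m³/s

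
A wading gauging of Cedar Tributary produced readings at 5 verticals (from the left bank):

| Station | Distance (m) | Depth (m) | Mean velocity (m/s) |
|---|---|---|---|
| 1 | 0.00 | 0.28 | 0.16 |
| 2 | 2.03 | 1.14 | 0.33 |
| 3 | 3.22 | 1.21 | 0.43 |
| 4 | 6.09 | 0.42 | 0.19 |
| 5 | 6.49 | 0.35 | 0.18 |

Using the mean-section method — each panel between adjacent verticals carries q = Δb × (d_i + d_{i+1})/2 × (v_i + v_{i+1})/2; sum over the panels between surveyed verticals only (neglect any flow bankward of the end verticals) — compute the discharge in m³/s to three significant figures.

1.64 m³/s

Panel 1-2: Δb = 2.03 m, d̄ = (0.28+1.14)/2 = 0.71, v̄ = (0.16+0.33)/2 = 0.245 → q = 2.03×0.71×0.245 = 0.3531 m³/s
Panel 2-3: Δb = 1.19 m, d̄ = (1.14+1.21)/2 = 1.175, v̄ = (0.33+0.43)/2 = 0.38 → q = 1.19×1.175×0.38 = 0.5313 m³/s
Panel 3-4: Δb = 2.87 m, d̄ = (1.21+0.42)/2 = 0.815, v̄ = (0.43+0.19)/2 = 0.31 → q = 2.87×0.815×0.31 = 0.7251 m³/s
Panel 4-5: Δb = 0.4 m, d̄ = (0.42+0.35)/2 = 0.385, v̄ = (0.19+0.18)/2 = 0.185 → q = 0.4×0.385×0.185 = 0.02849 m³/s
Q = Σ q = 1.638 m³/s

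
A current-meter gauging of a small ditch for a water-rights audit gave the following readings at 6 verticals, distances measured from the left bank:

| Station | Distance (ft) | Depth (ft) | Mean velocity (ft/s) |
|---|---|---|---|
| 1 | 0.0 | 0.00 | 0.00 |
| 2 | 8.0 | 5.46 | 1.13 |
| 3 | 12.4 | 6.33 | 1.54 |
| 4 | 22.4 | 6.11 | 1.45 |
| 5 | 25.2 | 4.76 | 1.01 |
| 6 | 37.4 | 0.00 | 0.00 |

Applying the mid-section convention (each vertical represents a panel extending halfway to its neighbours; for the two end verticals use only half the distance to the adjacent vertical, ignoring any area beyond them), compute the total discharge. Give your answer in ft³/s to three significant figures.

w_2 = (12.4 − 0.0)/2 = 6.2 ft; q_2 = 1.13 × 5.46 × 6.2 = 38.25 ft³/s
w_3 = (22.4 − 8.0)/2 = 7.2 ft; q_3 = 1.54 × 6.33 × 7.2 = 70.19 ft³/s
w_4 = (25.2 − 12.4)/2 = 6.4 ft; q_4 = 1.45 × 6.11 × 6.4 = 56.70 ft³/s
w_5 = (37.4 − 22.4)/2 = 7.5 ft; q_5 = 1.01 × 4.76 × 7.5 = 36.06 ft³/s
Stations 1, 6 contribute zero (depth or velocity is 0).
Q = Σ qᵢ = 201.2 ft³/s

201 ft³/s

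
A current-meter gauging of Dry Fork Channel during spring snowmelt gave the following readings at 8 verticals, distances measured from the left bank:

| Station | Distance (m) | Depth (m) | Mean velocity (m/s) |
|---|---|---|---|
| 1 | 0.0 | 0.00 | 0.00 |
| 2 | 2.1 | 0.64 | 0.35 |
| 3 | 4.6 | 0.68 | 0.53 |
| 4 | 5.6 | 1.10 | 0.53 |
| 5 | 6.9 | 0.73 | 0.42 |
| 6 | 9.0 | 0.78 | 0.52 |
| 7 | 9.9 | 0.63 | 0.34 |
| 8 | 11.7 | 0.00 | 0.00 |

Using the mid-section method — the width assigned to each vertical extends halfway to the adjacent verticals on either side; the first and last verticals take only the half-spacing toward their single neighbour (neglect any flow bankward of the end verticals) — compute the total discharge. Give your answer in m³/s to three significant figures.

w_2 = (4.6 − 0.0)/2 = 2.3 m; q_2 = 0.35 × 0.64 × 2.3 = 0.5152 m³/s
w_3 = (5.6 − 2.1)/2 = 1.75 m; q_3 = 0.53 × 0.68 × 1.75 = 0.6307 m³/s
w_4 = (6.9 − 4.6)/2 = 1.15 m; q_4 = 0.53 × 1.10 × 1.15 = 0.6705 m³/s
w_5 = (9.0 − 5.6)/2 = 1.7 m; q_5 = 0.42 × 0.73 × 1.7 = 0.5212 m³/s
w_6 = (9.9 − 6.9)/2 = 1.5 m; q_6 = 0.52 × 0.78 × 1.5 = 0.6084 m³/s
w_7 = (11.7 − 9.0)/2 = 1.35 m; q_7 = 0.34 × 0.63 × 1.35 = 0.2892 m³/s
Stations 1, 8 contribute zero (depth or velocity is 0).
Q = Σ qᵢ = 3.235 m³/s

3.24 m³/s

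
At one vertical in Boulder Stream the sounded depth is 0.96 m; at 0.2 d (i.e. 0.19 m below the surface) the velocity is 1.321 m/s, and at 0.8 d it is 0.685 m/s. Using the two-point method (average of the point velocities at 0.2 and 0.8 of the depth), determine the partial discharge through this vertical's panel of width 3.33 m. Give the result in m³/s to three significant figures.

3.21 m³/s

v̄ = (1.321 + 0.685) / 2 = 1.003 m/s
q = v̄ × d × w = 1.003 × 0.96 × 3.33 = 3.206 m³/s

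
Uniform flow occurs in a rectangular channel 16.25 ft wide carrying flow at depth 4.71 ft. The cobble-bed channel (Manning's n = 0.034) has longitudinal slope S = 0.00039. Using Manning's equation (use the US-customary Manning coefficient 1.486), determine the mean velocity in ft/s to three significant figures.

1.79 ft/s

A = b·y = 16.25 × 4.71 = 76.54 ft²
P = b + 2y = 16.25 + 2×4.71 = 25.67 ft
R = A/P = 76.54/25.67 = 2.982 ft
Q = (1.486/n)·A·R^(2/3)·S^(1/2) = (1.486/0.034) × 76.54 × 2.982^(2/3) × 0.00039^(1/2) = 136.9 ft³/s
V = Q/A = 136.9/76.54 = 1.788 ft/s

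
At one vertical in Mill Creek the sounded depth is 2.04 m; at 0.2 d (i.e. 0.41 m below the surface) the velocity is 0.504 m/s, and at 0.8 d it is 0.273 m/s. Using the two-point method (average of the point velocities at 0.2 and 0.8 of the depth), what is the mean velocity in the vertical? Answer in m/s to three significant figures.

v̄ = (0.504 + 0.273) / 2 = 0.3885 m/s

0.389 m/s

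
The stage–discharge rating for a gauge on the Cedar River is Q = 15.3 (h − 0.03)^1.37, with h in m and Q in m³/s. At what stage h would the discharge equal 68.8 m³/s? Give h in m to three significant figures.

h − h₀ = (Q/C)^(1/b) = (68.8/15.3)^(1/1.37) = 2.996 m
h = 0.03 + 2.996 = 3.026 m

3.03 m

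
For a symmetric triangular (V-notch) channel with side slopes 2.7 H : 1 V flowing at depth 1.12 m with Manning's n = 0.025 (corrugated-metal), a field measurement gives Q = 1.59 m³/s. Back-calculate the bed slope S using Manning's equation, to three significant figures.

0.000325

A = z·y² = 2.7×1.12² = 3.387 m²
P = 2y√(1+z²) = 2×1.12×√(1+2.7²) = 6.449 m
R = A/P = 3.387/6.449 = 0.5251 m
S = (Q·n / (1·A·R^(2/3)))² = (1.59×0.025 / (1×3.387×0.6509))² = 0.0003251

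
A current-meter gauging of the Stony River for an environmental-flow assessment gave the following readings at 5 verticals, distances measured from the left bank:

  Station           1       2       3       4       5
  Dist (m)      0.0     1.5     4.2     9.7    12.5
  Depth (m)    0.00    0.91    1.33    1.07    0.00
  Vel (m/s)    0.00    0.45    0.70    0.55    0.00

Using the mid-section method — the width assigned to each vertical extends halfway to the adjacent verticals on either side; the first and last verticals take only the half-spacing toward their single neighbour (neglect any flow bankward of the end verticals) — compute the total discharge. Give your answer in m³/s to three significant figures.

w_2 = (4.2 − 0.0)/2 = 2.1 m; q_2 = 0.45 × 0.91 × 2.1 = 0.8600 m³/s
w_3 = (9.7 − 1.5)/2 = 4.1 m; q_3 = 0.70 × 1.33 × 4.1 = 3.817 m³/s
w_4 = (12.5 − 4.2)/2 = 4.15 m; q_4 = 0.55 × 1.07 × 4.15 = 2.442 m³/s
Stations 1, 5 contribute zero (depth or velocity is 0).
Q = Σ qᵢ = 7.119 m³/s

7.12 m³/s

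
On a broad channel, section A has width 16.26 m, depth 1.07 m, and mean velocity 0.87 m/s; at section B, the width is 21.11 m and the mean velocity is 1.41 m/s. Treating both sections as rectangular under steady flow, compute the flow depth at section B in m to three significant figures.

0.509 m

Q = A₁V₁ = (16.26×1.07) × 0.87 = 15.14 m³/s
d₂ = Q/(b₂ V₂) = 15.14/(21.11×1.41) = 0.5085 m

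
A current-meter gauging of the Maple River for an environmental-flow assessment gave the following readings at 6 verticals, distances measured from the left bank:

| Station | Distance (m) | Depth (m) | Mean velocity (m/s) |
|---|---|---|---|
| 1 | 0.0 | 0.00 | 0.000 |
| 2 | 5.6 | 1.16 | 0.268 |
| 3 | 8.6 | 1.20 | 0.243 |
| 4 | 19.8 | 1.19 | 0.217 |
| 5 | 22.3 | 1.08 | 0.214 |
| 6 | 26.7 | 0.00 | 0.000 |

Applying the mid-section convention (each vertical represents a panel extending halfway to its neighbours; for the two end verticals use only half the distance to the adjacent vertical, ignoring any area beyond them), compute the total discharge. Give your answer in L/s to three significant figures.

w_2 = (8.6 − 0.0)/2 = 4.3 m; q_2 = 0.268 × 1.16 × 4.3 = 1.337 m³/s
w_3 = (19.8 − 5.6)/2 = 7.1 m; q_3 = 0.243 × 1.20 × 7.1 = 2.070 m³/s
w_4 = (22.3 − 8.6)/2 = 6.85 m; q_4 = 0.217 × 1.19 × 6.85 = 1.769 m³/s
w_5 = (26.7 − 19.8)/2 = 3.45 m; q_5 = 0.214 × 1.08 × 3.45 = 0.7974 m³/s
Stations 1, 6 contribute zero (depth or velocity is 0).
Q = Σ qᵢ = 5.973 m³/s
= 5.973 × 1000 = 5973 L/s

5970 L/s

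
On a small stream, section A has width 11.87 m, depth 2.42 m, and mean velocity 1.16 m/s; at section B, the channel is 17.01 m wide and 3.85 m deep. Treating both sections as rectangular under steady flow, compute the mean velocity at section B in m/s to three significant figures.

Q = A₁V₁ = (11.87×2.42) × 1.16 = 33.32 m³/s
A₂ = 17.01 × 3.85 = 65.49 m²
V₂ = Q/A₂ = 33.32/65.49 = 0.5088 m/s

0.509 m/s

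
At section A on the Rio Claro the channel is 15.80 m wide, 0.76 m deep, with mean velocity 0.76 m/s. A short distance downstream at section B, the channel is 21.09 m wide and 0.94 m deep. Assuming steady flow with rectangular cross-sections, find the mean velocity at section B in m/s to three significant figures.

0.460 m/s

Q = A₁V₁ = (15.80×0.76) × 0.76 = 9.126 m³/s
A₂ = 21.09 × 0.94 = 19.82 m²
V₂ = Q/A₂ = 9.126/19.82 = 0.4603 m/s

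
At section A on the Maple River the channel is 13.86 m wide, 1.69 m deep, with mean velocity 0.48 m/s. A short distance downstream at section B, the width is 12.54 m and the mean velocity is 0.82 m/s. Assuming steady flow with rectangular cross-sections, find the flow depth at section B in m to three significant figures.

Q = A₁V₁ = (13.86×1.69) × 0.48 = 11.24 m³/s
d₂ = Q/(b₂ V₂) = 11.24/(12.54×0.82) = 1.093 m

1.09 m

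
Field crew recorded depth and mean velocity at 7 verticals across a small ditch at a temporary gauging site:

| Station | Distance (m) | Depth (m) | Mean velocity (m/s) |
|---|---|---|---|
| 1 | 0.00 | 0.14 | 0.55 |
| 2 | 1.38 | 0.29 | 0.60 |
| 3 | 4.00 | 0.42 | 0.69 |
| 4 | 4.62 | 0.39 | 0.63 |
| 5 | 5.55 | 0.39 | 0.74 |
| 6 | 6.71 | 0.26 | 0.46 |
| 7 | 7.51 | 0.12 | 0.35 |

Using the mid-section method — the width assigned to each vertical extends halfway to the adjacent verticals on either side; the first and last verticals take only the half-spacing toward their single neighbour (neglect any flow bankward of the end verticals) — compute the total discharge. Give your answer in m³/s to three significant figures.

w_1 = (1.38 − 0.00)/2 = 0.69 m; q_1 = 0.55 × 0.14 × 0.69 = 0.05313 m³/s
w_2 = (4.00 − 0.00)/2 = 2 m; q_2 = 0.60 × 0.29 × 2 = 0.3480 m³/s
w_3 = (4.62 − 1.38)/2 = 1.62 m; q_3 = 0.69 × 0.42 × 1.62 = 0.4695 m³/s
w_4 = (5.55 − 4.00)/2 = 0.775 m; q_4 = 0.63 × 0.39 × 0.775 = 0.1904 m³/s
w_5 = (6.71 − 4.62)/2 = 1.045 m; q_5 = 0.74 × 0.39 × 1.045 = 0.3016 m³/s
w_6 = (7.51 − 5.55)/2 = 0.98 m; q_6 = 0.46 × 0.26 × 0.98 = 0.1172 m³/s
w_7 = (7.51 − 6.71)/2 = 0.4 m; q_7 = 0.35 × 0.12 × 0.4 = 0.01680 m³/s
Q = Σ qᵢ = 1.497 m³/s

1.50 m³/s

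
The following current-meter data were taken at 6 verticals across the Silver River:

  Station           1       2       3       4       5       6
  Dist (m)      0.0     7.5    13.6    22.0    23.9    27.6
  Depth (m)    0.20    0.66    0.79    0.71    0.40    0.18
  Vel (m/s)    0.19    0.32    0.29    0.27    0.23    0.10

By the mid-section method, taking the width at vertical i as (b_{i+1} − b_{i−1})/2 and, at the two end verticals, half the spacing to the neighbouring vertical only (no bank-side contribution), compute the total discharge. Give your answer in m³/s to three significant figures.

4.52 m³/s

w_1 = (7.5 − 0.0)/2 = 3.75 m; q_1 = 0.19 × 0.20 × 3.75 = 0.1425 m³/s
w_2 = (13.6 − 0.0)/2 = 6.8 m; q_2 = 0.32 × 0.66 × 6.8 = 1.436 m³/s
w_3 = (22.0 − 7.5)/2 = 7.25 m; q_3 = 0.29 × 0.79 × 7.25 = 1.661 m³/s
w_4 = (23.9 − 13.6)/2 = 5.15 m; q_4 = 0.27 × 0.71 × 5.15 = 0.9873 m³/s
w_5 = (27.6 − 22.0)/2 = 2.8 m; q_5 = 0.23 × 0.40 × 2.8 = 0.2576 m³/s
w_6 = (27.6 − 23.9)/2 = 1.85 m; q_6 = 0.10 × 0.18 × 1.85 = 0.03330 m³/s
Q = Σ qᵢ = 4.518 m³/s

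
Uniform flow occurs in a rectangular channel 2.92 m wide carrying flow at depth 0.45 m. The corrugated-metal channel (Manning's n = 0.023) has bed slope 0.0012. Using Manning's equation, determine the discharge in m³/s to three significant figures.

A = b·y = 2.92 × 0.45 = 1.314 m²
P = b + 2y = 2.92 + 2×0.45 = 3.820 m
R = A/P = 1.314/3.820 = 0.3440 m
Q = (1/n)·A·R^(2/3)·S^(1/2) = (1/0.023) × 1.314 × 0.3440^(2/3) × 0.0012^(1/2) = 0.9716 m³/s

0.972 m³/s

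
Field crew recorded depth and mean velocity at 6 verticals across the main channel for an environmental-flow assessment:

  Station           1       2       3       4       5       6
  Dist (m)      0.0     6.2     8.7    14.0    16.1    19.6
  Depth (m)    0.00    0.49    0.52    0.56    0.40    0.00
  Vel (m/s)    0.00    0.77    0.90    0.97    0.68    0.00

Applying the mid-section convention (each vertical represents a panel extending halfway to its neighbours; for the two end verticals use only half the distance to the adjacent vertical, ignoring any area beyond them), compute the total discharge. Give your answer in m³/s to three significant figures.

w_2 = (8.7 − 0.0)/2 = 4.35 m; q_2 = 0.77 × 0.49 × 4.35 = 1.641 m³/s
w_3 = (14.0 − 6.2)/2 = 3.9 m; q_3 = 0.90 × 0.52 × 3.9 = 1.825 m³/s
w_4 = (16.1 − 8.7)/2 = 3.7 m; q_4 = 0.97 × 0.56 × 3.7 = 2.010 m³/s
w_5 = (19.6 − 14.0)/2 = 2.8 m; q_5 = 0.68 × 0.40 × 2.8 = 0.7616 m³/s
Stations 1, 6 contribute zero (depth or velocity is 0).
Q = Σ qᵢ = 6.238 m³/s

6.24 m³/s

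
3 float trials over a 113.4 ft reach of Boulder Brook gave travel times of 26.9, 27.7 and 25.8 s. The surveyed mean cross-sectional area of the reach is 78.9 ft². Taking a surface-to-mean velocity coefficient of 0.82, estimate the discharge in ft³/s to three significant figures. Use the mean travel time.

274 ft³/s

t̄ = (26.9 + 27.7 + 25.8) / 3 = 26.8 s
v_surface = L / t̄ = 113.4 / 26.8 = 4.231 ft/s
v_mean = 0.82 × 4.231 = 3.470 ft/s
Q = A × v_mean = 78.9 × 3.470 = 273.8 ft³/s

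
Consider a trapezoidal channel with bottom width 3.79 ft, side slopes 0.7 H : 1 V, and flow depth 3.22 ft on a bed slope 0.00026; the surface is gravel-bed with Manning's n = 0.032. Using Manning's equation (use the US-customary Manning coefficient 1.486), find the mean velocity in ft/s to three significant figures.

A = (b + z·y)·y = (3.79 + 0.7×3.22)×3.22 = 19.46 ft²
P = b + 2y√(1+z²) = 3.79 + 2×3.22×√(1+0.7²) = 11.65 ft
R = A/P = 19.46/11.65 = 1.670 ft
Q = (1.486/n)·A·R^(2/3)·S^(1/2) = (1.486/0.032) × 19.46 × 1.670^(2/3) × 0.00026^(1/2) = 20.52 ft³/s
V = Q/A = 20.52/19.46 = 1.054 ft/s

1.05 ft/s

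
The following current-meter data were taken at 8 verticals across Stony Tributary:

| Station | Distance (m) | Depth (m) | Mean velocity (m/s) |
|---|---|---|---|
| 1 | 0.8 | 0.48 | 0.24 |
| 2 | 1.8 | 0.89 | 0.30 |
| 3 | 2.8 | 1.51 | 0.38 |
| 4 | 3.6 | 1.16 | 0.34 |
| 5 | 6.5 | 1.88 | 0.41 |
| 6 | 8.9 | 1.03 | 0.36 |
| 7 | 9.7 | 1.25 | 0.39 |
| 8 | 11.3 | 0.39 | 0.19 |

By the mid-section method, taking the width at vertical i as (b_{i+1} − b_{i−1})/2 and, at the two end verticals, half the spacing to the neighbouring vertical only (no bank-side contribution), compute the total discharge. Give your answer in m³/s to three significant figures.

4.85 m³/s

w_1 = (1.8 − 0.8)/2 = 0.5 m; q_1 = 0.24 × 0.48 × 0.5 = 0.05760 m³/s
w_2 = (2.8 − 0.8)/2 = 1 m; q_2 = 0.30 × 0.89 × 1 = 0.2670 m³/s
w_3 = (3.6 − 1.8)/2 = 0.9 m; q_3 = 0.38 × 1.51 × 0.9 = 0.5164 m³/s
w_4 = (6.5 − 2.8)/2 = 1.85 m; q_4 = 0.34 × 1.16 × 1.85 = 0.7296 m³/s
w_5 = (8.9 − 3.6)/2 = 2.65 m; q_5 = 0.41 × 1.88 × 2.65 = 2.043 m³/s
w_6 = (9.7 − 6.5)/2 = 1.6 m; q_6 = 0.36 × 1.03 × 1.6 = 0.5933 m³/s
w_7 = (11.3 − 8.9)/2 = 1.2 m; q_7 = 0.39 × 1.25 × 1.2 = 0.5850 m³/s
w_8 = (11.3 − 9.7)/2 = 0.8 m; q_8 = 0.19 × 0.39 × 0.8 = 0.05928 m³/s
Q = Σ qᵢ = 4.851 m³/s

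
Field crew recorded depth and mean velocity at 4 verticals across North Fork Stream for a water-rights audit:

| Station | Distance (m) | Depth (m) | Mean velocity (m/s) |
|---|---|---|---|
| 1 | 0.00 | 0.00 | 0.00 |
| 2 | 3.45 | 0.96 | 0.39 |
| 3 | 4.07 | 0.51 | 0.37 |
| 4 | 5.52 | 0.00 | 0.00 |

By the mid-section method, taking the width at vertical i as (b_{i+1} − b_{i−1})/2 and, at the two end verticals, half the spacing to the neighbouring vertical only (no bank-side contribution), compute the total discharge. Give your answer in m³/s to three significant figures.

w_2 = (4.07 − 0.00)/2 = 2.035 m; q_2 = 0.39 × 0.96 × 2.035 = 0.7619 m³/s
w_3 = (5.52 − 3.45)/2 = 1.035 m; q_3 = 0.37 × 0.51 × 1.035 = 0.1953 m³/s
Stations 1, 4 contribute zero (depth or velocity is 0).
Q = Σ qᵢ = 0.9572 m³/s

0.957 m³/s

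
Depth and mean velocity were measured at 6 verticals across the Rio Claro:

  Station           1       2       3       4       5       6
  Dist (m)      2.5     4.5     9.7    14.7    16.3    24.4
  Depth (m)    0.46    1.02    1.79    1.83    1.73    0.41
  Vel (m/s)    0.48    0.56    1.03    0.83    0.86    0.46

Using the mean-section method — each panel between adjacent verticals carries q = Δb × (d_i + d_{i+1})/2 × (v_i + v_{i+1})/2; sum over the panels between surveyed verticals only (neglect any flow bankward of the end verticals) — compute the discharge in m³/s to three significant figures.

Panel 1-2: Δb = 2 m, d̄ = (0.46+1.02)/2 = 0.74, v̄ = (0.48+0.56)/2 = 0.52 → q = 2×0.74×0.52 = 0.7696 m³/s
Panel 2-3: Δb = 5.2 m, d̄ = (1.02+1.79)/2 = 1.405, v̄ = (0.56+1.03)/2 = 0.795 → q = 5.2×1.405×0.795 = 5.808 m³/s
Panel 3-4: Δb = 5 m, d̄ = (1.79+1.83)/2 = 1.81, v̄ = (1.03+0.83)/2 = 0.93 → q = 5×1.81×0.93 = 8.417 m³/s
Panel 4-5: Δb = 1.6 m, d̄ = (1.83+1.73)/2 = 1.78, v̄ = (0.83+0.86)/2 = 0.845 → q = 1.6×1.78×0.845 = 2.407 m³/s
Panel 5-6: Δb = 8.1 m, d̄ = (1.73+0.41)/2 = 1.07, v̄ = (0.86+0.46)/2 = 0.66 → q = 8.1×1.07×0.66 = 5.720 m³/s
Q = Σ q = 23.12 m³/s

23.1 m³/s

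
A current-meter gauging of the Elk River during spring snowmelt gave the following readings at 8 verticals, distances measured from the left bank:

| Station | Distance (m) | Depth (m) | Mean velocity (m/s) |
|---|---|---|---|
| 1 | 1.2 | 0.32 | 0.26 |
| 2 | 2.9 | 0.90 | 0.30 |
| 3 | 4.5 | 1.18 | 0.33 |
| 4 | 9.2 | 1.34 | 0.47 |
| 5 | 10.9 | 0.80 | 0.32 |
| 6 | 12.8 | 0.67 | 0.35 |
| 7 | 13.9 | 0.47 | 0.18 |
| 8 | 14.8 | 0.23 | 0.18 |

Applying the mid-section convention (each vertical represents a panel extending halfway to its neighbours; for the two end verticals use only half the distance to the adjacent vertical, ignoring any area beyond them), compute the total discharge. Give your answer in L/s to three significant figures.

w_1 = (2.9 − 1.2)/2 = 0.85 m; q_1 = 0.26 × 0.32 × 0.85 = 0.07072 m³/s
w_2 = (4.5 − 1.2)/2 = 1.65 m; q_2 = 0.30 × 0.90 × 1.65 = 0.4455 m³/s
w_3 = (9.2 − 2.9)/2 = 3.15 m; q_3 = 0.33 × 1.18 × 3.15 = 1.227 m³/s
w_4 = (10.9 − 4.5)/2 = 3.2 m; q_4 = 0.47 × 1.34 × 3.2 = 2.015 m³/s
w_5 = (12.8 − 9.2)/2 = 1.8 m; q_5 = 0.32 × 0.80 × 1.8 = 0.4608 m³/s
w_6 = (13.9 − 10.9)/2 = 1.5 m; q_6 = 0.35 × 0.67 × 1.5 = 0.3518 m³/s
w_7 = (14.8 − 12.8)/2 = 1 m; q_7 = 0.18 × 0.47 × 1 = 0.08460 m³/s
w_8 = (14.8 − 13.9)/2 = 0.45 m; q_8 = 0.18 × 0.23 × 0.45 = 0.01863 m³/s
Q = Σ qᵢ = 4.674 m³/s
= 4.674 × 1000 = 4674 L/s

4670 L/s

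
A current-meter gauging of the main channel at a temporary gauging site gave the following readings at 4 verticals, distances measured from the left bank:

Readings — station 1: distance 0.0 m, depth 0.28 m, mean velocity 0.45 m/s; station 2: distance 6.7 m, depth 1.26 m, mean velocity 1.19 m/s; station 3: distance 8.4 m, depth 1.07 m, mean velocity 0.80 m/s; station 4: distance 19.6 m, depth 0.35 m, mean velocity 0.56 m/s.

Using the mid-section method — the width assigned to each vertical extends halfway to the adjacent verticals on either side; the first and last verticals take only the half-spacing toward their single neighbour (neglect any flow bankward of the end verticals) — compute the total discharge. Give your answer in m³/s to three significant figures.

13.3 m³/s

w_1 = (6.7 − 0.0)/2 = 3.35 m; q_1 = 0.45 × 0.28 × 3.35 = 0.4221 m³/s
w_2 = (8.4 − 0.0)/2 = 4.2 m; q_2 = 1.19 × 1.26 × 4.2 = 6.297 m³/s
w_3 = (19.6 − 6.7)/2 = 6.45 m; q_3 = 0.80 × 1.07 × 6.45 = 5.521 m³/s
w_4 = (19.6 − 8.4)/2 = 5.6 m; q_4 = 0.56 × 0.35 × 5.6 = 1.098 m³/s
Q = Σ qᵢ = 13.34 m³/s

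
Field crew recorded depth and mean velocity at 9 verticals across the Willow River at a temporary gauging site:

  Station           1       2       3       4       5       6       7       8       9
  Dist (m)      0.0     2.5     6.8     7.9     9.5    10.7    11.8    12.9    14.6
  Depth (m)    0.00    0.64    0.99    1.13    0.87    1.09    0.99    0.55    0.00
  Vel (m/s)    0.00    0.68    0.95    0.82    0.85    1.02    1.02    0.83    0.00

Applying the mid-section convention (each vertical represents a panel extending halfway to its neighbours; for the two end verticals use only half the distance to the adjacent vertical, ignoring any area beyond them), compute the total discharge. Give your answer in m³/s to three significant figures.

9.33 m³/s

w_2 = (6.8 − 0.0)/2 = 3.4 m; q_2 = 0.68 × 0.64 × 3.4 = 1.480 m³/s
w_3 = (7.9 − 2.5)/2 = 2.7 m; q_3 = 0.95 × 0.99 × 2.7 = 2.539 m³/s
w_4 = (9.5 − 6.8)/2 = 1.35 m; q_4 = 0.82 × 1.13 × 1.35 = 1.251 m³/s
w_5 = (10.7 − 7.9)/2 = 1.4 m; q_5 = 0.85 × 0.87 × 1.4 = 1.035 m³/s
w_6 = (11.8 − 9.5)/2 = 1.15 m; q_6 = 1.02 × 1.09 × 1.15 = 1.279 m³/s
w_7 = (12.9 − 10.7)/2 = 1.1 m; q_7 = 1.02 × 0.99 × 1.1 = 1.111 m³/s
w_8 = (14.6 − 11.8)/2 = 1.4 m; q_8 = 0.83 × 0.55 × 1.4 = 0.6391 m³/s
Stations 1, 9 contribute zero (depth or velocity is 0).
Q = Σ qᵢ = 9.334 m³/s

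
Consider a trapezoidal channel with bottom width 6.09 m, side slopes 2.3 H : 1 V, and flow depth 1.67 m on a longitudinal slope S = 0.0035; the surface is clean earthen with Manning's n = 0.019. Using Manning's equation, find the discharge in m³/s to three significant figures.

A = (b + z·y)·y = (6.09 + 2.3×1.67)×1.67 = 16.58 m²
P = b + 2y√(1+z²) = 6.09 + 2×1.67×√(1+2.3²) = 14.47 m
R = A/P = 16.58/14.47 = 1.146 m
Q = (1/n)·A·R^(2/3)·S^(1/2) = (1/0.019) × 16.58 × 1.146^(2/3) × 0.0035^(1/2) = 56.57 m³/s

56.6 m³/s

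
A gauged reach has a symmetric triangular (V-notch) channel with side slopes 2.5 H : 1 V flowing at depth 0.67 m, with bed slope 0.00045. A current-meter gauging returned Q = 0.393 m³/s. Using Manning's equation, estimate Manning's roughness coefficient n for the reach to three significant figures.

0.0278

A = z·y² = 2.5×0.67² = 1.122 m²
P = 2y√(1+z²) = 2×0.67×√(1+2.5²) = 3.608 m
R = A/P = 1.122/3.608 = 0.3110 m
n = (1/Q)·A·R^(2/3)·S^(1/2) = (1/0.393) × 1.122 × 0.4591 × 0.02121 = 0.02781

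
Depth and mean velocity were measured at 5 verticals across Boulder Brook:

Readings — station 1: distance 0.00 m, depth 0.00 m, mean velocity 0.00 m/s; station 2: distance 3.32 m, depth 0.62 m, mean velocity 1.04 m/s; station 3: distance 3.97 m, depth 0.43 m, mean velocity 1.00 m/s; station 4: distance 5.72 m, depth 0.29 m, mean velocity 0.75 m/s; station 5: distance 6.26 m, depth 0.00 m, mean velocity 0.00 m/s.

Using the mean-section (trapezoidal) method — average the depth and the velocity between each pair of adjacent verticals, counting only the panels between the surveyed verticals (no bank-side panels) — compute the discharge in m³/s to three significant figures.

1.46 m³/s

Panel 1-2: Δb = 3.32 m, d̄ = (0.00+0.62)/2 = 0.31, v̄ = (0.00+1.04)/2 = 0.52 → q = 3.32×0.31×0.52 = 0.5352 m³/s
Panel 2-3: Δb = 0.65 m, d̄ = (0.62+0.43)/2 = 0.525, v̄ = (1.04+1.00)/2 = 1.02 → q = 0.65×0.525×1.02 = 0.3481 m³/s
Panel 3-4: Δb = 1.75 m, d̄ = (0.43+0.29)/2 = 0.36, v̄ = (1.00+0.75)/2 = 0.875 → q = 1.75×0.36×0.875 = 0.5513 m³/s
Panel 4-5: Δb = 0.54 m, d̄ = (0.29+0.00)/2 = 0.145, v̄ = (0.75+0.00)/2 = 0.375 → q = 0.54×0.145×0.375 = 0.02936 m³/s
Q = Σ q = 1.464 m³/s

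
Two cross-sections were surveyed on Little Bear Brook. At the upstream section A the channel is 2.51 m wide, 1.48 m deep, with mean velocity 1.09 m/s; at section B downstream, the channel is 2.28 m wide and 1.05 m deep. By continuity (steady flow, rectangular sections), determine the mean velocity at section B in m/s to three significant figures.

1.69 m/s

Q = A₁V₁ = (2.51×1.48) × 1.09 = 4.049 m³/s
A₂ = 2.28 × 1.05 = 2.394 m²
V₂ = Q/A₂ = 4.049/2.394 = 1.691 m/s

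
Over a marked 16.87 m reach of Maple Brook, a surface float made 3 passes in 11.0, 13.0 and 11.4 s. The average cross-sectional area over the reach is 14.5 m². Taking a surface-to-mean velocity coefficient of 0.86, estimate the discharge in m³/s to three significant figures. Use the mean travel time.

17.8 m³/s

t̄ = (11.0 + 13.0 + 11.4) / 3 = 11.8 s
v_surface = L / t̄ = 16.87 / 11.8 = 1.430 m/s
v_mean = 0.86 × 1.430 = 1.230 m/s
Q = A × v_mean = 14.5 × 1.230 = 17.83 m³/s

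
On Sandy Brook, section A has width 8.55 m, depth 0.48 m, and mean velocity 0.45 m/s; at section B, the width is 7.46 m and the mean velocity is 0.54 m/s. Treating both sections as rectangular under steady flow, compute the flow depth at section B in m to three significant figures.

Q = A₁V₁ = (8.55×0.48) × 0.45 = 1.847 m³/s
d₂ = Q/(b₂ V₂) = 1.847/(7.46×0.54) = 0.4584 m

0.458 m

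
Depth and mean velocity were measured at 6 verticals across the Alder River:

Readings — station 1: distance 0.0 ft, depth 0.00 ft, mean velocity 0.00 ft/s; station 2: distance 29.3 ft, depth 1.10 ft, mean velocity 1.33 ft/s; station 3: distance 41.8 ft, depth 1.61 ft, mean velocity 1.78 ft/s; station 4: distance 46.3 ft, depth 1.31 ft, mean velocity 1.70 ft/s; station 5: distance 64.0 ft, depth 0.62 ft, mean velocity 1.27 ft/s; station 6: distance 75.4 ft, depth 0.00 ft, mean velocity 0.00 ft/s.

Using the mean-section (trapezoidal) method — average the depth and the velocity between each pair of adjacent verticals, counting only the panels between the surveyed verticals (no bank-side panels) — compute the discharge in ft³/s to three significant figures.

Panel 1-2: Δb = 29.3 ft, d̄ = (0.00+1.10)/2 = 0.55, v̄ = (0.00+1.33)/2 = 0.665 → q = 29.3×0.55×0.665 = 10.72 ft³/s
Panel 2-3: Δb = 12.5 ft, d̄ = (1.10+1.61)/2 = 1.355, v̄ = (1.33+1.78)/2 = 1.555 → q = 12.5×1.355×1.555 = 26.34 ft³/s
Panel 3-4: Δb = 4.5 ft, d̄ = (1.61+1.31)/2 = 1.46, v̄ = (1.78+1.70)/2 = 1.74 → q = 4.5×1.46×1.74 = 11.43 ft³/s
Panel 4-5: Δb = 17.7 ft, d̄ = (1.31+0.62)/2 = 0.965, v̄ = (1.70+1.27)/2 = 1.485 → q = 17.7×0.965×1.485 = 25.36 ft³/s
Panel 5-6: Δb = 11.4 ft, d̄ = (0.62+0.00)/2 = 0.31, v̄ = (1.27+0.00)/2 = 0.635 → q = 11.4×0.31×0.635 = 2.244 ft³/s
Q = Σ q = 76.09 ft³/s

76.1 ft³/s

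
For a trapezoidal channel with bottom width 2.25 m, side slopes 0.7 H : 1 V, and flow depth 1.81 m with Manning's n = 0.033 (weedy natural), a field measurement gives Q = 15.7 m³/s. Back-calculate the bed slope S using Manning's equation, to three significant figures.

A = (b + z·y)·y = (2.25 + 0.7×1.81)×1.81 = 6.366 m²
P = b + 2y√(1+z²) = 2.25 + 2×1.81×√(1+0.7²) = 6.669 m
R = A/P = 6.366/6.669 = 0.9546 m
S = (Q·n / (1·A·R^(2/3)))² = (15.7×0.033 / (1×6.366×0.9695))² = 0.007048

0.00705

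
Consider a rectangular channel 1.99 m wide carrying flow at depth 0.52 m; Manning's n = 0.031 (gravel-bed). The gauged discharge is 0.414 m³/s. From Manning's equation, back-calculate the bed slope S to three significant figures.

0.000644

A = b·y = 1.99 × 0.52 = 1.035 m²
P = b + 2y = 1.99 + 2×0.52 = 3.030 m
R = A/P = 1.035/3.030 = 0.3415 m
S = (Q·n / (1·A·R^(2/3)))² = (0.414×0.031 / (1×1.035×0.4886))² = 0.0006444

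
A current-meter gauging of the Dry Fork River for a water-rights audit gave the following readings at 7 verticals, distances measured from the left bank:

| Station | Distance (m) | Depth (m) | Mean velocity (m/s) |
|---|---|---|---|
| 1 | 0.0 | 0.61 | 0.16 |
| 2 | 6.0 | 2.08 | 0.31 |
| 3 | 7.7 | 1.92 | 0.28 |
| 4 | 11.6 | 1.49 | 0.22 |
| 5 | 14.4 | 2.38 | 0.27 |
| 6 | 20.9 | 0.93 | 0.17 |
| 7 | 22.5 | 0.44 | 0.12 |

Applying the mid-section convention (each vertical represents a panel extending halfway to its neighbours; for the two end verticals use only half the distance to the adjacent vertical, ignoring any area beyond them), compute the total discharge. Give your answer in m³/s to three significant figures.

w_1 = (6.0 − 0.0)/2 = 3 m; q_1 = 0.16 × 0.61 × 3 = 0.2928 m³/s
w_2 = (7.7 − 0.0)/2 = 3.85 m; q_2 = 0.31 × 2.08 × 3.85 = 2.482 m³/s
w_3 = (11.6 − 6.0)/2 = 2.8 m; q_3 = 0.28 × 1.92 × 2.8 = 1.505 m³/s
w_4 = (14.4 − 7.7)/2 = 3.35 m; q_4 = 0.22 × 1.49 × 3.35 = 1.098 m³/s
w_5 = (20.9 − 11.6)/2 = 4.65 m; q_5 = 0.27 × 2.38 × 4.65 = 2.988 m³/s
w_6 = (22.5 − 14.4)/2 = 4.05 m; q_6 = 0.17 × 0.93 × 4.05 = 0.6403 m³/s
w_7 = (22.5 − 20.9)/2 = 0.8 m; q_7 = 0.12 × 0.44 × 0.8 = 0.04224 m³/s
Q = Σ qᵢ = 9.049 m³/s

9.05 m³/s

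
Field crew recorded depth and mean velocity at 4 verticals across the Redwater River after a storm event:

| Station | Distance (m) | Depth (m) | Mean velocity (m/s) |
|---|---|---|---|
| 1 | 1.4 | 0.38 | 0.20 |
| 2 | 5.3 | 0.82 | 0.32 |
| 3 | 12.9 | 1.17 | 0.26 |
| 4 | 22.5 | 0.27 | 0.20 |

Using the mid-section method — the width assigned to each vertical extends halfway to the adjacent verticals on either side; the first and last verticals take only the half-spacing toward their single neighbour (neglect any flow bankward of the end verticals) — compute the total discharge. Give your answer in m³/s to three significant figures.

w_1 = (5.3 − 1.4)/2 = 1.95 m; q_1 = 0.20 × 0.38 × 1.95 = 0.1482 m³/s
w_2 = (12.9 − 1.4)/2 = 5.75 m; q_2 = 0.32 × 0.82 × 5.75 = 1.509 m³/s
w_3 = (22.5 − 5.3)/2 = 8.6 m; q_3 = 0.26 × 1.17 × 8.6 = 2.616 m³/s
w_4 = (22.5 − 12.9)/2 = 4.8 m; q_4 = 0.20 × 0.27 × 4.8 = 0.2592 m³/s
Q = Σ qᵢ = 4.532 m³/s

4.53 m³/s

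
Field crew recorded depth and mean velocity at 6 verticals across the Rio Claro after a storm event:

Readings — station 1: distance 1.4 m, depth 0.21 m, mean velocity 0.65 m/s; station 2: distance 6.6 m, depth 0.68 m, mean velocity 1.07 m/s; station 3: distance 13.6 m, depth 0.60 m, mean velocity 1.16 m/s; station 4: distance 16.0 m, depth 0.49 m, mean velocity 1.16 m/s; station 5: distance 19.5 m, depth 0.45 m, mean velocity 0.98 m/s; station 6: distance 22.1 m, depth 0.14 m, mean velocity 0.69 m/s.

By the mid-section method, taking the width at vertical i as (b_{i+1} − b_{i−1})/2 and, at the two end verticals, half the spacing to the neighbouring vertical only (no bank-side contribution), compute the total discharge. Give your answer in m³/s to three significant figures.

w_1 = (6.6 − 1.4)/2 = 2.6 m; q_1 = 0.65 × 0.21 × 2.6 = 0.3549 m³/s
w_2 = (13.6 − 1.4)/2 = 6.1 m; q_2 = 1.07 × 0.68 × 6.1 = 4.438 m³/s
w_3 = (16.0 − 6.6)/2 = 4.7 m; q_3 = 1.16 × 0.60 × 4.7 = 3.271 m³/s
w_4 = (19.5 − 13.6)/2 = 2.95 m; q_4 = 1.16 × 0.49 × 2.95 = 1.677 m³/s
w_5 = (22.1 − 16.0)/2 = 3.05 m; q_5 = 0.98 × 0.45 × 3.05 = 1.345 m³/s
w_6 = (22.1 − 19.5)/2 = 1.3 m; q_6 = 0.69 × 0.14 × 1.3 = 0.1256 m³/s
Q = Σ qᵢ = 11.21 m³/s

11.2 m³/s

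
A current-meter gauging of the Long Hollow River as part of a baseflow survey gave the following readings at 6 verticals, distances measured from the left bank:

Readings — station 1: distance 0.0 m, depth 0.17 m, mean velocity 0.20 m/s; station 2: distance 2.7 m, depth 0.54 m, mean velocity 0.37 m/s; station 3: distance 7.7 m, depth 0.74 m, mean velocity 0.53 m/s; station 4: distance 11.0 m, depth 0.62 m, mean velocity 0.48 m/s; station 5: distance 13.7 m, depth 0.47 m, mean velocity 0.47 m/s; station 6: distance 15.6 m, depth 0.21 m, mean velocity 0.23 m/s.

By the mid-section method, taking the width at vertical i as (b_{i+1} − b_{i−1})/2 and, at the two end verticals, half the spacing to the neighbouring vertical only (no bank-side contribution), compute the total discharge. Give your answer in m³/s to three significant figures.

3.89 m³/s

w_1 = (2.7 − 0.0)/2 = 1.35 m; q_1 = 0.20 × 0.17 × 1.35 = 0.04590 m³/s
w_2 = (7.7 − 0.0)/2 = 3.85 m; q_2 = 0.37 × 0.54 × 3.85 = 0.7692 m³/s
w_3 = (11.0 − 2.7)/2 = 4.15 m; q_3 = 0.53 × 0.74 × 4.15 = 1.628 m³/s
w_4 = (13.7 − 7.7)/2 = 3 m; q_4 = 0.48 × 0.62 × 3 = 0.8928 m³/s
w_5 = (15.6 − 11.0)/2 = 2.3 m; q_5 = 0.47 × 0.47 × 2.3 = 0.5081 m³/s
w_6 = (15.6 − 13.7)/2 = 0.95 m; q_6 = 0.23 × 0.21 × 0.95 = 0.04589 m³/s
Q = Σ qᵢ = 3.890 m³/s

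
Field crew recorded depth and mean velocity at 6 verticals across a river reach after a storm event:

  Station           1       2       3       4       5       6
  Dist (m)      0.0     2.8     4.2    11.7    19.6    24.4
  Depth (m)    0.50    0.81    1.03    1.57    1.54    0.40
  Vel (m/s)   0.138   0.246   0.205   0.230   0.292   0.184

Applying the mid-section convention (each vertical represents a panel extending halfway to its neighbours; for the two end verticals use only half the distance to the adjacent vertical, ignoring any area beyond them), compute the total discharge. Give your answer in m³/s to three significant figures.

w_1 = (2.8 − 0.0)/2 = 1.4 m; q_1 = 0.138 × 0.50 × 1.4 = 0.09660 m³/s
w_2 = (4.2 − 0.0)/2 = 2.1 m; q_2 = 0.246 × 0.81 × 2.1 = 0.4184 m³/s
w_3 = (11.7 − 2.8)/2 = 4.45 m; q_3 = 0.205 × 1.03 × 4.45 = 0.9396 m³/s
w_4 = (19.6 − 4.2)/2 = 7.7 m; q_4 = 0.230 × 1.57 × 7.7 = 2.780 m³/s
w_5 = (24.4 − 11.7)/2 = 6.35 m; q_5 = 0.292 × 1.54 × 6.35 = 2.855 m³/s
w_6 = (24.4 − 19.6)/2 = 2.4 m; q_6 = 0.184 × 0.40 × 2.4 = 0.1766 m³/s
Q = Σ qᵢ = 7.267 m³/s

7.27 m³/s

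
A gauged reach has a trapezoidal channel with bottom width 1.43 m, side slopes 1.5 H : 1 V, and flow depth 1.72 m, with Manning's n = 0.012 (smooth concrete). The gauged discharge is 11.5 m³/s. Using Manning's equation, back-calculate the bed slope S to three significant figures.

A = (b + z·y)·y = (1.43 + 1.5×1.72)×1.72 = 6.897 m²
P = b + 2y√(1+z²) = 1.43 + 2×1.72×√(1+1.5²) = 7.632 m
R = A/P = 6.897/7.632 = 0.9038 m
S = (Q·n / (1·A·R^(2/3)))² = (11.5×0.012 / (1×6.897×0.9348))² = 0.0004581

0.000458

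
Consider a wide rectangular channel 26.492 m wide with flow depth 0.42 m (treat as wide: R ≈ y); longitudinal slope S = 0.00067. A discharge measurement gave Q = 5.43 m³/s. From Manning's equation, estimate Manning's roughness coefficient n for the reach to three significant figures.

A = b·y = 26.492 × 0.42 = 11.13 m²
Wide channel: R ≈ y = 0.42 m
n = (1/Q)·A·R^(2/3)·S^(1/2) = (1/5.43) × 11.13 × 0.5608 × 0.02588 = 0.02975

0.0297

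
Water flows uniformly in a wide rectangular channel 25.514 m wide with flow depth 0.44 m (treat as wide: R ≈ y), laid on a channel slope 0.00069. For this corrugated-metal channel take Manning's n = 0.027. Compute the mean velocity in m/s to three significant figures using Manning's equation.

0.563 m/s

A = b·y = 25.514 × 0.44 = 11.23 m²
Wide channel: R ≈ y = 0.44 m
Q = (1/n)·A·R^(2/3)·S^(1/2) = (1/0.027) × 11.23 × 0.4400^(2/3) × 0.00069^(1/2) = 6.318 m³/s
V = Q/A = 6.318/11.23 = 0.5628 m/s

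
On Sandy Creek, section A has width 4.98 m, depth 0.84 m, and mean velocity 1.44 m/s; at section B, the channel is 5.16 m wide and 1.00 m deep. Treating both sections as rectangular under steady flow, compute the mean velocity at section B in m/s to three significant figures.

Q = A₁V₁ = (4.98×0.84) × 1.44 = 6.024 m³/s
A₂ = 5.16 × 1.00 = 5.160 m²
V₂ = Q/A₂ = 6.024/5.160 = 1.167 m/s

1.17 m/s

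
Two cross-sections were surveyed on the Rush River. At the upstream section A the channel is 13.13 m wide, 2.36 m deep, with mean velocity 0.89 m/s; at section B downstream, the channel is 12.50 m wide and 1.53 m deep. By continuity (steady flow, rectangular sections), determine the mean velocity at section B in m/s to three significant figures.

1.44 m/s

Q = A₁V₁ = (13.13×2.36) × 0.89 = 27.58 m³/s
A₂ = 12.50 × 1.53 = 19.13 m²
V₂ = Q/A₂ = 27.58/19.13 = 1.442 m/s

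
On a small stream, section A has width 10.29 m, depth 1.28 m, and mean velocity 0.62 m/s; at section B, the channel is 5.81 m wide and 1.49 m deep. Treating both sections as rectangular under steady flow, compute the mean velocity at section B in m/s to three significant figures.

Q = A₁V₁ = (10.29×1.28) × 0.62 = 8.166 m³/s
A₂ = 5.81 × 1.49 = 8.657 m²
V₂ = Q/A₂ = 8.166/8.657 = 0.9433 m/s

0.943 m/s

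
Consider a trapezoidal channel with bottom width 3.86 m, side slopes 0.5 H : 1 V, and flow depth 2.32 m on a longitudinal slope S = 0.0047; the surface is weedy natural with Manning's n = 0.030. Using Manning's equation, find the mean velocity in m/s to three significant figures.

2.70 m/s

A = (b + z·y)·y = (3.86 + 0.5×2.32)×2.32 = 11.65 m²
P = b + 2y√(1+z²) = 3.86 + 2×2.32×√(1+0.5²) = 9.048 m
R = A/P = 11.65/9.048 = 1.287 m
Q = (1/n)·A·R^(2/3)·S^(1/2) = (1/0.030) × 11.65 × 1.287^(2/3) × 0.0047^(1/2) = 31.49 m³/s
V = Q/A = 31.49/11.65 = 2.704 m/s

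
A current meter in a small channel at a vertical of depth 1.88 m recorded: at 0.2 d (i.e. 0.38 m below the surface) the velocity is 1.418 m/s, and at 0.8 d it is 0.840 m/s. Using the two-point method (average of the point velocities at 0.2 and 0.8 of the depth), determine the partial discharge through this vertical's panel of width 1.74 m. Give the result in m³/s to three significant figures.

v̄ = (1.418 + 0.840) / 2 = 1.129 m/s
q = v̄ × d × w = 1.129 × 1.88 × 1.74 = 3.693 m³/s

3.69 m³/s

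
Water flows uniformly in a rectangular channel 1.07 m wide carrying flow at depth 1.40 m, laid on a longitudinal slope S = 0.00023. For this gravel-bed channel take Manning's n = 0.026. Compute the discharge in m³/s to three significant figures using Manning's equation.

A = b·y = 1.07 × 1.40 = 1.498 m²
P = b + 2y = 1.07 + 2×1.40 = 3.870 m
R = A/P = 1.498/3.870 = 0.3871 m
Q = (1/n)·A·R^(2/3)·S^(1/2) = (1/0.026) × 1.498 × 0.3871^(2/3) × 0.00023^(1/2) = 0.4641 m³/s

0.464 m³/s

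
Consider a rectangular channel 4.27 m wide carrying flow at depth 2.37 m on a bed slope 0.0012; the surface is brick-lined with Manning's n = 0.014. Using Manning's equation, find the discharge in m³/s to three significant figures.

27.1 m³/s

A = b·y = 4.27 × 2.37 = 10.12 m²
P = b + 2y = 4.27 + 2×2.37 = 9.010 m
R = A/P = 10.12/9.010 = 1.123 m
Q = (1/n)·A·R^(2/3)·S^(1/2) = (1/0.014) × 10.12 × 1.123^(2/3) × 0.0012^(1/2) = 27.06 m³/s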